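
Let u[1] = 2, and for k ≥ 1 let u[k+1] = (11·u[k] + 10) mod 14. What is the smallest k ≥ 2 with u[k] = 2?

4

Computing terms: u[1] = 2,  u[2] = 4,  u[3] = 12,  u[4] = 2.
The sequence repeats with period 3.
The value 2 next appears (with k ≥ 2) at u[4].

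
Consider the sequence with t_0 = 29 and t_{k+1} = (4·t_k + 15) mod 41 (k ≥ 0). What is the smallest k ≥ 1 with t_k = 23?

t_0 = 29,  t_1 = 8,  t_2 = 6,  t_3 = 39,  t_4 = 7,  t_5 = 2,  t_6 = 23,  t_7 = 25,  t_8 = 33,  t_9 = 24,  t_{10} = 29.
The sequence repeats with period 10.
The value 23 first appears (with k ≥ 1) at t_6.

6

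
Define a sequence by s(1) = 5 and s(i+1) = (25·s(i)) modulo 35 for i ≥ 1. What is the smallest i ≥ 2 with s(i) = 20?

2

Listing terms: s(1) = 5; s(2) = 20; s(3) = 10; s(4) = 5.
The sequence repeats with period 3.
The value 20 first appears (with i ≥ 2) at s(2).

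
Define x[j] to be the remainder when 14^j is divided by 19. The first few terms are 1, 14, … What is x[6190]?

16

Listing terms: x[0] = 1,  x[1] = 14,  x[2] = 6,  x[3] = 8,  x[4] = 17,  x[5] = 10,  x[6] = 7,  x[7] = 3,  x[8] = 4,  x[9] = 18,  x[10] = 5,  x[11] = 13,  x[12] = 11,  x[13] = 2,  x[14] = 9,  x[15] = 12,  x[16] = 16,  x[17] = 15,  x[18] = 1.
Since x[18] = x[0] = 1, the sequence is periodic with period 18.
(6190 - 0) mod 18 = 16, so x[6190] = x[16] = 16.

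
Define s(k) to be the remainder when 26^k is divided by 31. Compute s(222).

We have s(0) = 1, s(1) = 26, s(2) = 25, s(3) = 30, s(4) = 5, s(5) = 6, s(6) = 1.
The sequence repeats with period 6.
So s(222) = s(0 + ((222-0) mod 6)) = s(0) = 1.

1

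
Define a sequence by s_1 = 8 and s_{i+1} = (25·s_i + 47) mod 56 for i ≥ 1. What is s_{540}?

13

We have s_1 = 8; s_2 = 23; s_3 = 6; s_4 = 29; s_5 = 44; s_6 = 27; s_7 = 50; s_8 = 9; s_9 = 48; s_{10} = 15; s_{11} = 30; s_{12} = 13; s_{13} = 36; s_{14} = 51; s_{15} = 34; s_{16} = 1; s_{17} = 16; s_{18} = 55; s_{19} = 22; s_{20} = 37; s_{21} = 20; s_{22} = 43; s_{23} = 2; s_{24} = 41; s_{25} = 8.
Since s_{25} = s_1 = 8, the sequence is periodic with period 24.
So s_{540} = s_{1 + ((540-1) mod 24)} = s_{12} = 13.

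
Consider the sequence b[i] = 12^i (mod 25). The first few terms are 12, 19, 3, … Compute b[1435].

18

We have b[1] = 12, b[2] = 19, b[3] = 3, b[4] = 11, b[5] = 7, b[6] = 9, b[7] = 8, b[8] = 21, b[9] = 2, b[10] = 24, b[11] = 13, b[12] = 6, b[13] = 22, b[14] = 14, b[15] = 18, b[16] = 16, b[17] = 17, b[18] = 4, b[19] = 23, b[20] = 1, b[21] = 12.
Since b[21] = b[1] = 12, the sequence is periodic with period 20.
So b[1435] = b[1 + ((1435-1) mod 20)] = b[15] = 18.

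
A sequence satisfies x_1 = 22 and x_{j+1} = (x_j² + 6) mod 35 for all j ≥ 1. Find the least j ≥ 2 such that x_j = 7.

4

Computing terms: x_1 = 22, x_2 = 0, x_3 = 6, x_4 = 7, x_5 = 20, x_6 = 21, x_7 = 27, x_8 = 0.
Since x_8 = x_2 = 0, the sequence is eventually periodic: after a pre-period of length 1 it cycles with period 6.
The value 7 first appears (with j ≥ 2) at x_4.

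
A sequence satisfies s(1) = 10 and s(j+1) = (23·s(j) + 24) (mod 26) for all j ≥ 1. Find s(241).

10

Computing terms: s(1) = 10,  s(2) = 20,  s(3) = 16,  s(4) = 2,  s(5) = 18,  s(6) = 22,  s(7) = 10.
The sequence repeats with period 6.
So s(241) = s(1 + ((241-1) mod 6)) = s(1) = 10.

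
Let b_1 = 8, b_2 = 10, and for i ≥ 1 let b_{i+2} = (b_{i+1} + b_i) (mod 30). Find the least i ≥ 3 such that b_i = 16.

b_1 = 8, b_2 = 10, b_3 = 18, b_4 = 28, b_5 = 16, b_6 = 14, b_7 = 0, b_8 = 14, b_9 = 14, b_{10} = 28, b_{11} = 12, b_{12} = 10, b_{13} = 22, b_{14} = 2, b_{15} = 24, b_{16} = 26, b_{17} = 20, b_{18} = 16, b_{19} = 6, b_{20} = 22, b_{21} = 28, b_{22} = 20, b_{23} = 18, b_{24} = 8, b_{25} = 26, b_{26} = 4, b_{27} = 0, b_{28} = 4, b_{29} = 4, b_{30} = 8, b_{31} = 12, b_{32} = 20, b_{33} = 2, b_{34} = 22, b_{35} = 24, b_{36} = 16, b_{37} = 10, b_{38} = 26, b_{39} = 6, b_{40} = 2, b_{41} = 8, b_{42} = 10.
The sequence repeats with period 40.
The value 16 first appears (with i ≥ 3) at b_5.

5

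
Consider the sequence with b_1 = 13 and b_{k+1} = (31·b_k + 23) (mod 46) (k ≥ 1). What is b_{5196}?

32

We have b_1 = 13; b_2 = 12; b_3 = 27; b_4 = 32; b_5 = 3; b_6 = 24; b_7 = 31; b_8 = 18; b_9 = 29; b_{10} = 2; b_{11} = 39; b_{12} = 36; b_{13} = 35; b_{14} = 4; b_{15} = 9; b_{16} = 26; b_{17} = 1; b_{18} = 8; b_{19} = 41; b_{20} = 6; b_{21} = 25; b_{22} = 16; b_{23} = 13.
Since b_{23} = b_1 = 13, the sequence is periodic with period 22.
(5196 - 1) mod 22 = 3, so b_{5196} = b_4 = 32.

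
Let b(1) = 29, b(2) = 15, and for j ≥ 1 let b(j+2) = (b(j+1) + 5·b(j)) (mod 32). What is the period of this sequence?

48

Computing terms: b(1) = 29, b(2) = 15, b(3) = 0, b(4) = 11, b(5) = 11, b(6) = 2, b(7) = 25, b(8) = 3, b(9) = 0, b(10) = 15, b(11) = 15, b(12) = 26, b(13) = 5, b(14) = 7, b(15) = 0, b(16) = 3, b(17) = 3, b(18) = 18, b(19) = 1, b(20) = 27, b(21) = 0, b(22) = 7, b(23) = 7, b(24) = 10, b(25) = 13, b(26) = 31, b(27) = 0, b(28) = 27, b(29) = 27, b(30) = 2, b(31) = 9, b(32) = 19, b(33) = 0, b(34) = 31, b(35) = 31, b(36) = 26, b(37) = 21, b(38) = 23, b(39) = 0, b(40) = 19, b(41) = 19, b(42) = 18, b(43) = 17, b(44) = 11, b(45) = 0, b(46) = 23, b(47) = 23, b(48) = 10, b(49) = 29, b(50) = 15.
The sequence repeats with period 48.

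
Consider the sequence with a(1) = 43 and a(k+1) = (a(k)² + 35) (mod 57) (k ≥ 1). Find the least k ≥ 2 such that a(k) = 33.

4

a(1) = 43, a(2) = 3, a(3) = 44, a(4) = 33, a(5) = 41, a(6) = 6, a(7) = 14, a(8) = 3.
Since a(8) = a(2) = 3, the sequence is eventually periodic: after a pre-period of length 1 it cycles with period 6.
The value 33 first appears (with k ≥ 2) at a(4).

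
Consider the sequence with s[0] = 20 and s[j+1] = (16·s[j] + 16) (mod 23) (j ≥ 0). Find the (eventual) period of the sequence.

11

Listing terms: s[0] = 20; s[1] = 14; s[2] = 10; s[3] = 15; s[4] = 3; s[5] = 18; s[6] = 5; s[7] = 4; s[8] = 11; s[9] = 8; s[10] = 6; s[11] = 20.
The sequence repeats with period 11.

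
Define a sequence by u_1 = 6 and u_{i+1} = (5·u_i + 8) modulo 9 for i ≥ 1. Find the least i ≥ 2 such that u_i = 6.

7

We have u_1 = 6,  u_2 = 2,  u_3 = 0,  u_4 = 8,  u_5 = 3,  u_6 = 5,  u_7 = 6.
Since u_7 = u_1 = 6, the sequence is periodic with period 6.
The value 6 next appears (with i ≥ 2) at u_7.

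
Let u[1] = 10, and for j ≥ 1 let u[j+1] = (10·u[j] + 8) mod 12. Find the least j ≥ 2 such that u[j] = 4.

We have u[1] = 10,  u[2] = 0,  u[3] = 8,  u[4] = 4,  u[5] = 0.
Since u[5] = u[2] = 0, the sequence is eventually periodic: after a pre-period of length 1 it cycles with period 3.
The value 4 first appears (with j ≥ 2) at u[4].

4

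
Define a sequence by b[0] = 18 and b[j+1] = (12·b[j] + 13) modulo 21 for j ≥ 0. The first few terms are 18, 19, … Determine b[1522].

Computing terms: b[0] = 18,  b[1] = 19,  b[2] = 10,  b[3] = 7,  b[4] = 13,  b[5] = 1,  b[6] = 4,  b[7] = 19.
Since b[7] = b[1] = 19, the sequence is eventually periodic: after a pre-period of length 1 it cycles with period 6.
For j ≥ 1, b[j] depends only on (j - 1) mod 6. (1522 - 1) mod 6 = 3, so b[1522] = b[4] = 13.

13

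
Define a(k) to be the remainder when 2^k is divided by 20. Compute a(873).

12

Computing terms: a(0) = 1, a(1) = 2, a(2) = 4, a(3) = 8, a(4) = 16, a(5) = 12, a(6) = 4.
Since a(6) = a(2) = 4, the sequence is eventually periodic: after a pre-period of length 2 it cycles with period 4.
For k ≥ 2, a(k) depends only on (k - 2) mod 4. (873 - 2) mod 4 = 3, so a(873) = a(5) = 12.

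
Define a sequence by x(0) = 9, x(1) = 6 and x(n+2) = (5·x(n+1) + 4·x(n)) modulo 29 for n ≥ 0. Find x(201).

5

Computing terms: x(0) = 9; x(1) = 6; x(2) = 8; x(3) = 6; x(4) = 4; x(5) = 15; x(6) = 4; x(7) = 22; x(8) = 10; x(9) = 22; x(10) = 5; x(11) = 26; x(12) = 5; x(13) = 13; x(14) = 27; x(15) = 13; x(16) = 28; x(17) = 18; x(18) = 28; x(19) = 9; x(20) = 12; x(21) = 9; x(22) = 6.
Since (x(21), x(22)) = (x(0), x(1)) = (9, 6) (two consecutive terms determine the rest), the sequence is periodic with period 21.
(201 - 0) mod 21 = 12, so x(201) = x(12) = 5.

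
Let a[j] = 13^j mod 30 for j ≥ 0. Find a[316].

1

We have a[0] = 1,  a[1] = 13,  a[2] = 19,  a[3] = 7,  a[4] = 1.
Since a[4] = a[0] = 1, the sequence is periodic with period 4.
So a[316] = a[0 + ((316-0) mod 4)] = a[0] = 1.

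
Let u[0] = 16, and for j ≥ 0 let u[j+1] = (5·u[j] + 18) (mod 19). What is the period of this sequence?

We have u[0] = 16,  u[1] = 3,  u[2] = 14,  u[3] = 12,  u[4] = 2,  u[5] = 9,  u[6] = 6,  u[7] = 10,  u[8] = 11,  u[9] = 16.
Since u[9] = u[0] = 16, the sequence is periodic with period 9.

9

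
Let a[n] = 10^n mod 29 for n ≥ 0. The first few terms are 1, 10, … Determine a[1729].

12

a[0] = 1,  a[1] = 10,  a[2] = 13,  a[3] = 14,  a[4] = 24,  a[5] = 8,  a[6] = 22,  a[7] = 17,  a[8] = 25,  a[9] = 18,  a[10] = 6,  a[11] = 2,  a[12] = 20,  a[13] = 26,  a[14] = 28,  a[15] = 19,  a[16] = 16,  a[17] = 15,  a[18] = 5,  a[19] = 21,  a[20] = 7,  a[21] = 12,  a[22] = 4,  a[23] = 11,  a[24] = 23,  a[25] = 27,  a[26] = 9,  a[27] = 3,  a[28] = 1.
Since a[28] = a[0] = 1, the sequence is periodic with period 28.
(1729 - 0) mod 28 = 21, so a[1729] = a[21] = 12.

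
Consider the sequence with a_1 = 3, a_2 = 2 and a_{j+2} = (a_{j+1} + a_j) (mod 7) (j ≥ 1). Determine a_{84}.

a_1 = 3, a_2 = 2, a_3 = 5, a_4 = 0, a_5 = 5, a_6 = 5, a_7 = 3, a_8 = 1, a_9 = 4, a_{10} = 5, a_{11} = 2, a_{12} = 0, a_{13} = 2, a_{14} = 2, a_{15} = 4, a_{16} = 6, a_{17} = 3, a_{18} = 2.
Since (a_{17}, a_{18}) = (a_1, a_2) = (3, 2) (two consecutive terms determine the rest), the sequence is periodic with period 16.
So a_{84} = a_{1 + ((84-1) mod 16)} = a_4 = 0.

0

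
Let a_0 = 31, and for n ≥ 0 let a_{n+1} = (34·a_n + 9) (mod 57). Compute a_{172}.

We have a_0 = 31; a_1 = 37; a_2 = 13; a_3 = 52; a_4 = 10; a_5 = 7; a_6 = 19; a_7 = 28; a_8 = 49; a_9 = 22; a_{10} = 16; a_{11} = 40; a_{12} = 1; a_{13} = 43; a_{14} = 46; a_{15} = 34; a_{16} = 25; a_{17} = 4; a_{18} = 31.
Since a_{18} = a_0 = 31, the sequence is periodic with period 18.
(172 - 0) mod 18 = 10, so a_{172} = a_{10} = 16.

16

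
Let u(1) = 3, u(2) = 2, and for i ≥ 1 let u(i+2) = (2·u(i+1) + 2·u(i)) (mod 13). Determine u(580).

Listing terms: u(1) = 3,  u(2) = 2,  u(3) = 10,  u(4) = 11,  u(5) = 3,  u(6) = 2.
Since (u(5), u(6)) = (u(1), u(2)) = (3, 2) (two consecutive terms determine the rest), the sequence is periodic with period 4.
So u(580) = u(1 + ((580-1) mod 4)) = u(4) = 11.

11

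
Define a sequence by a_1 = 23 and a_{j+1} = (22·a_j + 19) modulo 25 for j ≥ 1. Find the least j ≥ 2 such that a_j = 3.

a_1 = 23; a_2 = 0; a_3 = 19; a_4 = 12; a_5 = 8; a_6 = 20; a_7 = 9; a_8 = 17; a_9 = 18; a_{10} = 15; a_{11} = 24; a_{12} = 22; a_{13} = 3; a_{14} = 10; a_{15} = 14; a_{16} = 2; a_{17} = 13; a_{18} = 5; a_{19} = 4; a_{20} = 7; a_{21} = 23.
The sequence repeats with period 20.
The value 3 first appears (with j ≥ 2) at a_{13}.

13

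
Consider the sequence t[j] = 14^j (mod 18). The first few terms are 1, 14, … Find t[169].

14

We have t[0] = 1,  t[1] = 14,  t[2] = 16,  t[3] = 8,  t[4] = 4,  t[5] = 2,  t[6] = 10,  t[7] = 14.
Since t[7] = t[1] = 14, the sequence is eventually periodic: after a pre-period of length 1 it cycles with period 6.
For j ≥ 1, t[j] depends only on (j - 1) mod 6. (169 - 1) mod 6 = 0, so t[169] = t[1] = 14.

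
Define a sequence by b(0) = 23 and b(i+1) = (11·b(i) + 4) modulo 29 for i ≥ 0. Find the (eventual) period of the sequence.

b(0) = 23,  b(1) = 25,  b(2) = 18,  b(3) = 28,  b(4) = 22,  b(5) = 14,  b(6) = 13,  b(7) = 2,  b(8) = 26,  b(9) = 0,  b(10) = 4,  b(11) = 19,  b(12) = 10,  b(13) = 27,  b(14) = 11,  b(15) = 9,  b(16) = 16,  b(17) = 6,  b(18) = 12,  b(19) = 20,  b(20) = 21,  b(21) = 3,  b(22) = 8,  b(23) = 5,  b(24) = 1,  b(25) = 15,  b(26) = 24,  b(27) = 7,  b(28) = 23.
The sequence repeats with period 28.

28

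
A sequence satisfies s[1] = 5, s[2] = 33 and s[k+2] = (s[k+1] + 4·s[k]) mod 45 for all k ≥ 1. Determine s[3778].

15

Computing terms: s[1] = 5, s[2] = 33, s[3] = 8, s[4] = 5, s[5] = 37, s[6] = 12, s[7] = 25, s[8] = 28, s[9] = 38, s[10] = 15, s[11] = 32, s[12] = 2, s[13] = 40, s[14] = 3, s[15] = 28, s[16] = 40, s[17] = 17, s[18] = 42, s[19] = 20, s[20] = 8, s[21] = 43, s[22] = 30, s[23] = 22, s[24] = 7, s[25] = 5, s[26] = 33.
The sequence repeats with period 24.
(3778 - 1) mod 24 = 9, so s[3778] = s[10] = 15.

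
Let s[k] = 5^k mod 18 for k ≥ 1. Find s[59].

s[1] = 5; s[2] = 7; s[3] = 17; s[4] = 13; s[5] = 11; s[6] = 1; s[7] = 5.
The sequence repeats with period 6.
So s[59] = s[1 + ((59-1) mod 6)] = s[5] = 11.

11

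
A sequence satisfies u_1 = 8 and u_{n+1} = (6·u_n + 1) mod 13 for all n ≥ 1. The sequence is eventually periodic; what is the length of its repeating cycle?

Listing terms: u_1 = 8,  u_2 = 10,  u_3 = 9,  u_4 = 3,  u_5 = 6,  u_6 = 11,  u_7 = 2,  u_8 = 0,  u_9 = 1,  u_{10} = 7,  u_{11} = 4,  u_{12} = 12,  u_{13} = 8.
Since u_{13} = u_1 = 8, the sequence is periodic with period 12.

12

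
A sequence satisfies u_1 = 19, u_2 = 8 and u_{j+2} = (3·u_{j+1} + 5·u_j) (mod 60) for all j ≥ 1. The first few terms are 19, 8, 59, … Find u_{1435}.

59

u_1 = 19, u_2 = 8, u_3 = 59, u_4 = 37, u_5 = 46, u_6 = 23, u_7 = 59, u_8 = 52, u_9 = 31, u_{10} = 53, u_{11} = 14, u_{12} = 7, u_{13} = 31, u_{14} = 8, u_{15} = 59.
Since (u_{14}, u_{15}) = (u_2, u_3) = (8, 59) (two consecutive terms determine the rest), the sequence is eventually periodic: after a pre-period of length 1 it cycles with period 12.
For j ≥ 2, u_j depends only on (j - 2) mod 12. (1435 - 2) mod 12 = 5, so u_{1435} = u_7 = 59.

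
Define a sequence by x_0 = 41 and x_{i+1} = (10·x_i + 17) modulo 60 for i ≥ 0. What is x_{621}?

Computing terms: x_0 = 41; x_1 = 7; x_2 = 27; x_3 = 47; x_4 = 7.
Since x_4 = x_1 = 7, the sequence is eventually periodic: after a pre-period of length 1 it cycles with period 3.
For i ≥ 1, x_i depends only on (i - 1) mod 3. (621 - 1) mod 3 = 2, so x_{621} = x_3 = 47.

47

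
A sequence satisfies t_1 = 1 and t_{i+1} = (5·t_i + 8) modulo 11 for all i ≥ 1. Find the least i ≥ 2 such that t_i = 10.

4

t_1 = 1, t_2 = 2, t_3 = 7, t_4 = 10, t_5 = 3, t_6 = 1.
Since t_6 = t_1 = 1, the sequence is periodic with period 5.
The value 10 first appears (with i ≥ 2) at t_4.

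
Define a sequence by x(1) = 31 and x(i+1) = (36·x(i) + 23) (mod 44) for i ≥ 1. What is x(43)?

19

Listing terms: x(1) = 31; x(2) = 39; x(3) = 19; x(4) = 3; x(5) = 43; x(6) = 31.
Since x(6) = x(1) = 31, the sequence is periodic with period 5.
So x(43) = x(1 + ((43-1) mod 5)) = x(3) = 19.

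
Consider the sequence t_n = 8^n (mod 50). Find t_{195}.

32

We have t_0 = 1; t_1 = 8; t_2 = 14; t_3 = 12; t_4 = 46; t_5 = 18; t_6 = 44; t_7 = 2; t_8 = 16; t_9 = 28; t_{10} = 24; t_{11} = 42; t_{12} = 36; t_{13} = 38; t_{14} = 4; t_{15} = 32; t_{16} = 6; t_{17} = 48; t_{18} = 34; t_{19} = 22; t_{20} = 26; t_{21} = 8.
Since t_{21} = t_1 = 8, the sequence is eventually periodic: after a pre-period of length 1 it cycles with period 20.
For n ≥ 1, t_n depends only on (n - 1) mod 20. (195 - 1) mod 20 = 14, so t_{195} = t_{15} = 32.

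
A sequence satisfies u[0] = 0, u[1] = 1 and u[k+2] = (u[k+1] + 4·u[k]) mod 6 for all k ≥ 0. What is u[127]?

1

Computing terms: u[0] = 0; u[1] = 1; u[2] = 1; u[3] = 5; u[4] = 3; u[5] = 5; u[6] = 5; u[7] = 1; u[8] = 3; u[9] = 1; u[10] = 1.
Since (u[9], u[10]) = (u[1], u[2]) = (1, 1) (two consecutive terms determine the rest), the sequence is eventually periodic: after a pre-period of length 1 it cycles with period 8.
For k ≥ 1, u[k] depends only on (k - 1) mod 8. (127 - 1) mod 8 = 6, so u[127] = u[7] = 1.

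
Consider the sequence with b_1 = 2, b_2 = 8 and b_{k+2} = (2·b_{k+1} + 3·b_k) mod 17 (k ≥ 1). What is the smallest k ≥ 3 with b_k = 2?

We have b_1 = 2; b_2 = 8; b_3 = 5; b_4 = 0; b_5 = 15; b_6 = 13; b_7 = 3; b_8 = 11; b_9 = 14; b_{10} = 10; b_{11} = 11; b_{12} = 1; b_{13} = 1; b_{14} = 5; b_{15} = 13; b_{16} = 7; b_{17} = 2; b_{18} = 8.
The sequence repeats with period 16.
The value 2 next appears (with k ≥ 3) at b_{17}.

17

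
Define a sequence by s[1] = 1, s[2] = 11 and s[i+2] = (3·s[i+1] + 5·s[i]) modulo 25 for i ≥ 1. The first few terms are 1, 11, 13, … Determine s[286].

We have s[1] = 1,  s[2] = 11,  s[3] = 13,  s[4] = 19,  s[5] = 22,  s[6] = 11,  s[7] = 18,  s[8] = 9,  s[9] = 17,  s[10] = 21,  s[11] = 23,  s[12] = 24,  s[13] = 12,  s[14] = 6,  s[15] = 3,  s[16] = 14,  s[17] = 7,  s[18] = 16,  s[19] = 8,  s[20] = 4,  s[21] = 2,  s[22] = 1,  s[23] = 13,  s[24] = 19.
Since (s[23], s[24]) = (s[3], s[4]) = (13, 19) (two consecutive terms determine the rest), the sequence is eventually periodic: after a pre-period of length 2 it cycles with period 20.
For i ≥ 3, s[i] depends only on (i - 3) mod 20. (286 - 3) mod 20 = 3, so s[286] = s[6] = 11.

11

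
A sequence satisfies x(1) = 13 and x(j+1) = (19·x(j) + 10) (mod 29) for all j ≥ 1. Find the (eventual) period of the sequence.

x(1) = 13, x(2) = 25, x(3) = 21, x(4) = 3, x(5) = 9, x(6) = 7, x(7) = 27, x(8) = 1, x(9) = 0, x(10) = 10, x(11) = 26, x(12) = 11, x(13) = 16, x(14) = 24, x(15) = 2, x(16) = 19, x(17) = 23, x(18) = 12, x(19) = 6, x(20) = 8, x(21) = 17, x(22) = 14, x(23) = 15, x(24) = 5, x(25) = 18, x(26) = 4, x(27) = 28, x(28) = 20, x(29) = 13.
The sequence repeats with period 28.

28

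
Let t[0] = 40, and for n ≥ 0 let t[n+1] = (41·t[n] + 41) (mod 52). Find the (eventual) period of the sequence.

We have t[0] = 40, t[1] = 17, t[2] = 10, t[3] = 35, t[4] = 20, t[5] = 29, t[6] = 34, t[7] = 31, t[8] = 12, t[9] = 13, t[10] = 2, t[11] = 19, t[12] = 40.
The sequence repeats with period 12.

12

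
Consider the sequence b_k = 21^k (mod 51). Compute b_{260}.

18

b_1 = 21,  b_2 = 33,  b_3 = 30,  b_4 = 18,  b_5 = 21.
Since b_5 = b_1 = 21, the sequence is periodic with period 4.
So b_{260} = b_{1 + ((260-1) mod 4)} = b_4 = 18.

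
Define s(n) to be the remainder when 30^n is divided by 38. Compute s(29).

We have s(1) = 30; s(2) = 26; s(3) = 20; s(4) = 30.
The sequence repeats with period 3.
So s(29) = s(1 + ((29-1) mod 3)) = s(2) = 26.

26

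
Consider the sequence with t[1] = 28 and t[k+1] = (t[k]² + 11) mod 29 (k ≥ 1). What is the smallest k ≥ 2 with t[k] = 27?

t[1] = 28,  t[2] = 12,  t[3] = 10,  t[4] = 24,  t[5] = 7,  t[6] = 2,  t[7] = 15,  t[8] = 4,  t[9] = 27,  t[10] = 15.
Since t[10] = t[7] = 15, the sequence is eventually periodic: after a pre-period of length 6 it cycles with period 3.
The value 27 first appears (with k ≥ 2) at t[9].

9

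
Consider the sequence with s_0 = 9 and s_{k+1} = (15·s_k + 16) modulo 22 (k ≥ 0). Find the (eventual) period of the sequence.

5

s_0 = 9; s_1 = 19; s_2 = 15; s_3 = 21; s_4 = 1; s_5 = 9.
Since s_5 = s_0 = 9, the sequence is periodic with period 5.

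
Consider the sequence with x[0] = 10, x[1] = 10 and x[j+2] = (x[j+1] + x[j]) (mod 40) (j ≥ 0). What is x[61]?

10

x[0] = 10,  x[1] = 10,  x[2] = 20,  x[3] = 30,  x[4] = 10,  x[5] = 0,  x[6] = 10,  x[7] = 10.
The sequence repeats with period 6.
So x[61] = x[0 + ((61-0) mod 6)] = x[1] = 10.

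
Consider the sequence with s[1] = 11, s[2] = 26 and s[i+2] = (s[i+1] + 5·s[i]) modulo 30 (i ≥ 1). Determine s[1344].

21

s[1] = 11; s[2] = 26; s[3] = 21; s[4] = 1; s[5] = 16; s[6] = 21; s[7] = 11; s[8] = 26.
Since (s[7], s[8]) = (s[1], s[2]) = (11, 26) (two consecutive terms determine the rest), the sequence is periodic with period 6.
(1344 - 1) mod 6 = 5, so s[1344] = s[6] = 21.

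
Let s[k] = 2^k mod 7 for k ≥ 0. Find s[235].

Listing terms: s[0] = 1; s[1] = 2; s[2] = 4; s[3] = 1.
The sequence repeats with period 3.
(235 - 0) mod 3 = 1, so s[235] = s[1] = 2.

2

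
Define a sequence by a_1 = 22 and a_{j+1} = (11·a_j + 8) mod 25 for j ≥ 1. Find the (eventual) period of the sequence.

25

Listing terms: a_1 = 22,  a_2 = 0,  a_3 = 8,  a_4 = 21,  a_5 = 14,  a_6 = 12,  a_7 = 15,  a_8 = 23,  a_9 = 11,  a_{10} = 4,  a_{11} = 2,  a_{12} = 5,  a_{13} = 13,  a_{14} = 1,  a_{15} = 19,  a_{16} = 17,  a_{17} = 20,  a_{18} = 3,  a_{19} = 16,  a_{20} = 9,  a_{21} = 7,  a_{22} = 10,  a_{23} = 18,  a_{24} = 6,  a_{25} = 24,  a_{26} = 22.
The sequence repeats with period 25.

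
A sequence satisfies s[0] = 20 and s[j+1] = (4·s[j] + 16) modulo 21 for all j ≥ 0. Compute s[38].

1

Listing terms: s[0] = 20; s[1] = 12; s[2] = 1; s[3] = 20.
Since s[3] = s[0] = 20, the sequence is periodic with period 3.
So s[38] = s[0 + ((38-0) mod 3)] = s[2] = 1.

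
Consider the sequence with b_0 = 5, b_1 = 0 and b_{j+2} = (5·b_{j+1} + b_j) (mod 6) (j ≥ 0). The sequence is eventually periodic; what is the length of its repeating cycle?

24

b_0 = 5, b_1 = 0, b_2 = 5, b_3 = 1, b_4 = 4, b_5 = 3, b_6 = 1, b_7 = 2, b_8 = 5, b_9 = 3, b_{10} = 2, b_{11} = 1, b_{12} = 1, b_{13} = 0, b_{14} = 1, b_{15} = 5, b_{16} = 2, b_{17} = 3, b_{18} = 5, b_{19} = 4, b_{20} = 1, b_{21} = 3, b_{22} = 4, b_{23} = 5, b_{24} = 5, b_{25} = 0.
The sequence repeats with period 24.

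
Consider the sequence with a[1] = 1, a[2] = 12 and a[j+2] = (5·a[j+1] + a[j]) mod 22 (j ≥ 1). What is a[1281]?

17

a[1] = 1; a[2] = 12; a[3] = 17; a[4] = 9; a[5] = 18; a[6] = 11; a[7] = 7; a[8] = 2; a[9] = 17; a[10] = 21; a[11] = 12; a[12] = 15; a[13] = 21; a[14] = 10; a[15] = 5; a[16] = 13; a[17] = 4; a[18] = 11; a[19] = 15; a[20] = 20; a[21] = 5; a[22] = 1; a[23] = 10; a[24] = 7; a[25] = 1; a[26] = 12.
The sequence repeats with period 24.
So a[1281] = a[1 + ((1281-1) mod 24)] = a[9] = 17.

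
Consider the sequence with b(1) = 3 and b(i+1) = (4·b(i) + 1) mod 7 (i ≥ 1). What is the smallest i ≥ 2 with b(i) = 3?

4

b(1) = 3; b(2) = 6; b(3) = 4; b(4) = 3.
Since b(4) = b(1) = 3, the sequence is periodic with period 3.
The value 3 next appears (with i ≥ 2) at b(4).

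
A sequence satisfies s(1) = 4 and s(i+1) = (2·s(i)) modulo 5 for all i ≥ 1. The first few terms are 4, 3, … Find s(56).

2

Computing terms: s(1) = 4,  s(2) = 3,  s(3) = 1,  s(4) = 2,  s(5) = 4.
Since s(5) = s(1) = 4, the sequence is periodic with period 4.
(56 - 1) mod 4 = 3, so s(56) = s(4) = 2.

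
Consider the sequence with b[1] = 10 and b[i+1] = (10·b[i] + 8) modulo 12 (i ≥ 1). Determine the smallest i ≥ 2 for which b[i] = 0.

2

Listing terms: b[1] = 10, b[2] = 0, b[3] = 8, b[4] = 4, b[5] = 0.
Since b[5] = b[2] = 0, the sequence is eventually periodic: after a pre-period of length 1 it cycles with period 3.
The value 0 first appears (with i ≥ 2) at b[2].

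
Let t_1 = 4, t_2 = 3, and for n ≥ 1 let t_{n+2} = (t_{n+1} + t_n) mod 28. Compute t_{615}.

Computing terms: t_1 = 4,  t_2 = 3,  t_3 = 7,  t_4 = 10,  t_5 = 17,  t_6 = 27,  t_7 = 16,  t_8 = 15,  t_9 = 3,  t_{10} = 18,  t_{11} = 21,  t_{12} = 11,  t_{13} = 4,  t_{14} = 15,  t_{15} = 19,  t_{16} = 6,  t_{17} = 25,  t_{18} = 3,  t_{19} = 0,  t_{20} = 3,  t_{21} = 3,  t_{22} = 6,  t_{23} = 9,  t_{24} = 15,  t_{25} = 24,  t_{26} = 11,  t_{27} = 7,  t_{28} = 18,  t_{29} = 25,  t_{30} = 15,  t_{31} = 12,  t_{32} = 27,  t_{33} = 11,  t_{34} = 10,  t_{35} = 21,  t_{36} = 3,  t_{37} = 24,  t_{38} = 27,  t_{39} = 23,  t_{40} = 22,  t_{41} = 17,  t_{42} = 11,  t_{43} = 0,  t_{44} = 11,  t_{45} = 11,  t_{46} = 22,  t_{47} = 5,  t_{48} = 27,  t_{49} = 4,  t_{50} = 3.
Since (t_{49}, t_{50}) = (t_1, t_2) = (4, 3) (two consecutive terms determine the rest), the sequence is periodic with period 48.
(615 - 1) mod 48 = 38, so t_{615} = t_{39} = 23.

23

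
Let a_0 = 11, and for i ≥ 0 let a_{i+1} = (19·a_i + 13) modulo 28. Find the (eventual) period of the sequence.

6

We have a_0 = 11,  a_1 = 26,  a_2 = 3,  a_3 = 14,  a_4 = 27,  a_5 = 22,  a_6 = 11.
Since a_6 = a_0 = 11, the sequence is periodic with period 6.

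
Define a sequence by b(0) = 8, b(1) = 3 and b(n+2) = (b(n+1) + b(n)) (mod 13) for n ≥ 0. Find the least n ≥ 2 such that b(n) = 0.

5

Computing terms: b(0) = 8; b(1) = 3; b(2) = 11; b(3) = 1; b(4) = 12; b(5) = 0; b(6) = 12; b(7) = 12; b(8) = 11; b(9) = 10; b(10) = 8; b(11) = 5; b(12) = 0; b(13) = 5; b(14) = 5; b(15) = 10; b(16) = 2; b(17) = 12; b(18) = 1; b(19) = 0; b(20) = 1; b(21) = 1; b(22) = 2; b(23) = 3; b(24) = 5; b(25) = 8; b(26) = 0; b(27) = 8; b(28) = 8; b(29) = 3.
Since (b(28), b(29)) = (b(0), b(1)) = (8, 3) (two consecutive terms determine the rest), the sequence is periodic with period 28.
The value 0 first appears (with n ≥ 2) at b(5).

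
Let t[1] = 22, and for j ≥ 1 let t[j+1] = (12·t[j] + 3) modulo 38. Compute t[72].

Listing terms: t[1] = 22; t[2] = 1; t[3] = 15; t[4] = 31; t[5] = 33; t[6] = 19; t[7] = 3; t[8] = 1.
Since t[8] = t[2] = 1, the sequence is eventually periodic: after a pre-period of length 1 it cycles with period 6.
For j ≥ 2, t[j] depends only on (j - 2) mod 6. (72 - 2) mod 6 = 4, so t[72] = t[6] = 19.

19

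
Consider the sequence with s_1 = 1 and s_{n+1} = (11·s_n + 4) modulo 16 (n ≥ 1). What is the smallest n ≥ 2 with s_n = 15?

s_1 = 1, s_2 = 15, s_3 = 9, s_4 = 7, s_5 = 1.
Since s_5 = s_1 = 1, the sequence is periodic with period 4.
The value 15 first appears (with n ≥ 2) at s_2.

2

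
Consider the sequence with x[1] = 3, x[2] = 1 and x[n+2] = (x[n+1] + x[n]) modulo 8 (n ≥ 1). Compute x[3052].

x[1] = 3; x[2] = 1; x[3] = 4; x[4] = 5; x[5] = 1; x[6] = 6; x[7] = 7; x[8] = 5; x[9] = 4; x[10] = 1; x[11] = 5; x[12] = 6; x[13] = 3; x[14] = 1.
Since (x[13], x[14]) = (x[1], x[2]) = (3, 1) (two consecutive terms determine the rest), the sequence is periodic with period 12.
So x[3052] = x[1 + ((3052-1) mod 12)] = x[4] = 5.

5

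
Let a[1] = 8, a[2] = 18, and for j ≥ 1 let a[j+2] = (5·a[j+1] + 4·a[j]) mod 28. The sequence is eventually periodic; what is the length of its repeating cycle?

48

a[1] = 8; a[2] = 18; a[3] = 10; a[4] = 10; a[5] = 6; a[6] = 14; a[7] = 10; a[8] = 22; a[9] = 10; a[10] = 26; a[11] = 2; a[12] = 2; a[13] = 18; a[14] = 14; a[15] = 2; a[16] = 10; a[17] = 2; a[18] = 22; a[19] = 6; a[20] = 6; a[21] = 26; a[22] = 14; a[23] = 6; a[24] = 2; a[25] = 6; a[26] = 10; a[27] = 18; a[28] = 18; a[29] = 22; a[30] = 14; a[31] = 18; a[32] = 6; a[33] = 18; a[34] = 2; a[35] = 26; a[36] = 26; a[37] = 10; a[38] = 14; a[39] = 26; a[40] = 18; a[41] = 26; a[42] = 6; a[43] = 22; a[44] = 22; a[45] = 2; a[46] = 14; a[47] = 22; a[48] = 26; a[49] = 22; a[50] = 18; a[51] = 10.
Since (a[50], a[51]) = (a[2], a[3]) = (18, 10) (two consecutive terms determine the rest), the sequence is eventually periodic: after a pre-period of length 1 it cycles with period 48.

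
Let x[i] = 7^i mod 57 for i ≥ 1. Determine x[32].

We have x[1] = 7,  x[2] = 49,  x[3] = 1,  x[4] = 7.
The sequence repeats with period 3.
(32 - 1) mod 3 = 1, so x[32] = x[2] = 49.

49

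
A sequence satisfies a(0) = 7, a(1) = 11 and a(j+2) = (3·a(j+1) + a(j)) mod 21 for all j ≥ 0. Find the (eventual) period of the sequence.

16

We have a(0) = 7,  a(1) = 11,  a(2) = 19,  a(3) = 5,  a(4) = 13,  a(5) = 2,  a(6) = 19,  a(7) = 17,  a(8) = 7,  a(9) = 17,  a(10) = 16,  a(11) = 2,  a(12) = 1,  a(13) = 5,  a(14) = 16,  a(15) = 11,  a(16) = 7,  a(17) = 11.
The sequence repeats with period 16.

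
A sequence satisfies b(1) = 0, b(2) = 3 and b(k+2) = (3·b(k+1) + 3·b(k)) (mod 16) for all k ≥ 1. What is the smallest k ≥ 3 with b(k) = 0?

We have b(1) = 0,  b(2) = 3,  b(3) = 9,  b(4) = 4,  b(5) = 7,  b(6) = 1,  b(7) = 8,  b(8) = 11,  b(9) = 9,  b(10) = 12,  b(11) = 15,  b(12) = 1,  b(13) = 0,  b(14) = 3.
Since (b(13), b(14)) = (b(1), b(2)) = (0, 3) (two consecutive terms determine the rest), the sequence is periodic with period 12.
The value 0 next appears (with k ≥ 3) at b(13).

13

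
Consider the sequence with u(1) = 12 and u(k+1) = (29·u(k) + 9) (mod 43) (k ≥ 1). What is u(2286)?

6

Listing terms: u(1) = 12; u(2) = 13; u(3) = 42; u(4) = 23; u(5) = 31; u(6) = 5; u(7) = 25; u(8) = 3; u(9) = 10; u(10) = 41; u(11) = 37; u(12) = 7; u(13) = 40; u(14) = 8; u(15) = 26; u(16) = 32; u(17) = 34; u(18) = 6; u(19) = 11; u(20) = 27; u(21) = 18; u(22) = 15; u(23) = 14; u(24) = 28; u(25) = 4; u(26) = 39; u(27) = 22; u(28) = 2; u(29) = 24; u(30) = 17; u(31) = 29; u(32) = 33; u(33) = 20; u(34) = 30; u(35) = 19; u(36) = 1; u(37) = 38; u(38) = 36; u(39) = 21; u(40) = 16; u(41) = 0; u(42) = 9; u(43) = 12.
The sequence repeats with period 42.
So u(2286) = u(1 + ((2286-1) mod 42)) = u(18) = 6.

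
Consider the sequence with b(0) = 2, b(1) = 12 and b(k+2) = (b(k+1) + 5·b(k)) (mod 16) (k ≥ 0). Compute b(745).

12

Computing terms: b(0) = 2,  b(1) = 12,  b(2) = 6,  b(3) = 2,  b(4) = 0,  b(5) = 10,  b(6) = 10,  b(7) = 12,  b(8) = 14,  b(9) = 10,  b(10) = 0,  b(11) = 2,  b(12) = 2,  b(13) = 12.
Since (b(12), b(13)) = (b(0), b(1)) = (2, 12) (two consecutive terms determine the rest), the sequence is periodic with period 12.
(745 - 0) mod 12 = 1, so b(745) = b(1) = 12.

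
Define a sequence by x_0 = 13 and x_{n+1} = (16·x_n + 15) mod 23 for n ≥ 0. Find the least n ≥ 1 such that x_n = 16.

1

Listing terms: x_0 = 13, x_1 = 16, x_2 = 18, x_3 = 4, x_4 = 10, x_5 = 14, x_6 = 9, x_7 = 21, x_8 = 6, x_9 = 19, x_{10} = 20, x_{11} = 13.
Since x_{11} = x_0 = 13, the sequence is periodic with period 11.
The value 16 first appears (with n ≥ 1) at x_1.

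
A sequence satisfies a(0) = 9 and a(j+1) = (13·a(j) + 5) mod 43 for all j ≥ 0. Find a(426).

32

Computing terms: a(0) = 9; a(1) = 36; a(2) = 0; a(3) = 5; a(4) = 27; a(5) = 12; a(6) = 32; a(7) = 34; a(8) = 17; a(9) = 11; a(10) = 19; a(11) = 37; a(12) = 13; a(13) = 2; a(14) = 31; a(15) = 21; a(16) = 20; a(17) = 7; a(18) = 10; a(19) = 6; a(20) = 40; a(21) = 9.
The sequence repeats with period 21.
So a(426) = a(0 + ((426-0) mod 21)) = a(6) = 32.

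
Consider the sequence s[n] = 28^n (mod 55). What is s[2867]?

52

s[1] = 28; s[2] = 14; s[3] = 7; s[4] = 31; s[5] = 43; s[6] = 49; s[7] = 52; s[8] = 26; s[9] = 13; s[10] = 34; s[11] = 17; s[12] = 36; s[13] = 18; s[14] = 9; s[15] = 32; s[16] = 16; s[17] = 8; s[18] = 4; s[19] = 2; s[20] = 1; s[21] = 28.
Since s[21] = s[1] = 28, the sequence is periodic with period 20.
(2867 - 1) mod 20 = 6, so s[2867] = s[7] = 52.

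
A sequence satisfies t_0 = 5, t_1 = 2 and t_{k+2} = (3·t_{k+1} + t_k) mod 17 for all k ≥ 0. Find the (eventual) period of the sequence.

Computing terms: t_0 = 5; t_1 = 2; t_2 = 11; t_3 = 1; t_4 = 14; t_5 = 9; t_6 = 7; t_7 = 13; t_8 = 12; t_9 = 15; t_{10} = 6; t_{11} = 16; t_{12} = 3; t_{13} = 8; t_{14} = 10; t_{15} = 4; t_{16} = 5; t_{17} = 2.
The sequence repeats with period 16.

16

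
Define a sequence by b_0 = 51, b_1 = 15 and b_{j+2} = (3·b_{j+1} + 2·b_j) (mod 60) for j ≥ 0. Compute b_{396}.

Listing terms: b_0 = 51, b_1 = 15, b_2 = 27, b_3 = 51, b_4 = 27, b_5 = 3, b_6 = 3, b_7 = 15, b_8 = 51, b_9 = 3, b_{10} = 51, b_{11} = 39, b_{12} = 39, b_{13} = 15, b_{14} = 3, b_{15} = 39, b_{16} = 3, b_{17} = 27, b_{18} = 27, b_{19} = 15, b_{20} = 39, b_{21} = 27, b_{22} = 39, b_{23} = 51, b_{24} = 51, b_{25} = 15.
Since (b_{24}, b_{25}) = (b_0, b_1) = (51, 15) (two consecutive terms determine the rest), the sequence is periodic with period 24.
So b_{396} = b_{0 + ((396-0) mod 24)} = b_{12} = 39.

39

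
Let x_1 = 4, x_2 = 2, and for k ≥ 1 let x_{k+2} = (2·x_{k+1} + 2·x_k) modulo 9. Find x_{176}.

8

Computing terms: x_1 = 4,  x_2 = 2,  x_3 = 3,  x_4 = 1,  x_5 = 8,  x_6 = 0,  x_7 = 7,  x_8 = 5,  x_9 = 6,  x_{10} = 4,  x_{11} = 2.
The sequence repeats with period 9.
So x_{176} = x_{1 + ((176-1) mod 9)} = x_5 = 8.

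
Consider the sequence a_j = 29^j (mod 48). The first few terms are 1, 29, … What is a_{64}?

1

Computing terms: a_0 = 1,  a_1 = 29,  a_2 = 25,  a_3 = 5,  a_4 = 1.
The sequence repeats with period 4.
So a_{64} = a_{0 + ((64-0) mod 4)} = a_0 = 1.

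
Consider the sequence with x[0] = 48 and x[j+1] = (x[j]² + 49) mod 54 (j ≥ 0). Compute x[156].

Listing terms: x[0] = 48; x[1] = 31; x[2] = 38; x[3] = 35; x[4] = 32; x[5] = 47; x[6] = 44; x[7] = 41; x[8] = 2; x[9] = 53; x[10] = 50; x[11] = 11; x[12] = 8; x[13] = 5; x[14] = 20; x[15] = 17; x[16] = 14; x[17] = 29; x[18] = 26; x[19] = 23; x[20] = 38.
Since x[20] = x[2] = 38, the sequence is eventually periodic: after a pre-period of length 2 it cycles with period 18.
For j ≥ 2, x[j] depends only on (j - 2) mod 18. (156 - 2) mod 18 = 10, so x[156] = x[12] = 8.

8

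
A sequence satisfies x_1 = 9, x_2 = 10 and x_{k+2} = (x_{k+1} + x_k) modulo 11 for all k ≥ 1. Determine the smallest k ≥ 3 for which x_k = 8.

3

We have x_1 = 9,  x_2 = 10,  x_3 = 8,  x_4 = 7,  x_5 = 4,  x_6 = 0,  x_7 = 4,  x_8 = 4,  x_9 = 8,  x_{10} = 1,  x_{11} = 9,  x_{12} = 10.
The sequence repeats with period 10.
The value 8 first appears (with k ≥ 3) at x_3.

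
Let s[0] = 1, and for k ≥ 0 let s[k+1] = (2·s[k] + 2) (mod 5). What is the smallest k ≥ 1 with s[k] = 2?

Computing terms: s[0] = 1,  s[1] = 4,  s[2] = 0,  s[3] = 2,  s[4] = 1.
Since s[4] = s[0] = 1, the sequence is periodic with period 4.
The value 2 first appears (with k ≥ 1) at s[3].

3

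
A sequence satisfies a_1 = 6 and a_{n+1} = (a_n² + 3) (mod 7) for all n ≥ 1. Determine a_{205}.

Computing terms: a_1 = 6, a_2 = 4, a_3 = 5, a_4 = 0, a_5 = 3, a_6 = 5.
Since a_6 = a_3 = 5, the sequence is eventually periodic: after a pre-period of length 2 it cycles with period 3.
For n ≥ 3, a_n depends only on (n - 3) mod 3. (205 - 3) mod 3 = 1, so a_{205} = a_4 = 0.

0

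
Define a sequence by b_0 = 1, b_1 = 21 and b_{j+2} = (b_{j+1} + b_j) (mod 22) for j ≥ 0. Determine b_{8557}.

Computing terms: b_0 = 1; b_1 = 21; b_2 = 0; b_3 = 21; b_4 = 21; b_5 = 20; b_6 = 19; b_7 = 17; b_8 = 14; b_9 = 9; b_{10} = 1; b_{11} = 10; b_{12} = 11; b_{13} = 21; b_{14} = 10; b_{15} = 9; b_{16} = 19; b_{17} = 6; b_{18} = 3; b_{19} = 9; b_{20} = 12; b_{21} = 21; b_{22} = 11; b_{23} = 10; b_{24} = 21; b_{25} = 9; b_{26} = 8; b_{27} = 17; b_{28} = 3; b_{29} = 20; b_{30} = 1; b_{31} = 21.
The sequence repeats with period 30.
So b_{8557} = b_{0 + ((8557-0) mod 30)} = b_7 = 17.

17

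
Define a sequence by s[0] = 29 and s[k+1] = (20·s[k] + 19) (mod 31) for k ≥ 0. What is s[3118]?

We have s[0] = 29,  s[1] = 10,  s[2] = 2,  s[3] = 28,  s[4] = 21,  s[5] = 5,  s[6] = 26,  s[7] = 12,  s[8] = 11,  s[9] = 22,  s[10] = 25,  s[11] = 23,  s[12] = 14,  s[13] = 20,  s[14] = 16,  s[15] = 29.
Since s[15] = s[0] = 29, the sequence is periodic with period 15.
(3118 - 0) mod 15 = 13, so s[3118] = s[13] = 20.

20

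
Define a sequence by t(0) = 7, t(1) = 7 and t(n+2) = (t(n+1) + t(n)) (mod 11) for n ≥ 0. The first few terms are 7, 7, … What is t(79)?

0

Listing terms: t(0) = 7,  t(1) = 7,  t(2) = 3,  t(3) = 10,  t(4) = 2,  t(5) = 1,  t(6) = 3,  t(7) = 4,  t(8) = 7,  t(9) = 0,  t(10) = 7,  t(11) = 7.
The sequence repeats with period 10.
So t(79) = t(0 + ((79-0) mod 10)) = t(9) = 0.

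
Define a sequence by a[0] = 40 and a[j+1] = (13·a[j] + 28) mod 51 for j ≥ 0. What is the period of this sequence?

12

a[0] = 40, a[1] = 38, a[2] = 12, a[3] = 31, a[4] = 23, a[5] = 21, a[6] = 46, a[7] = 14, a[8] = 6, a[9] = 4, a[10] = 29, a[11] = 48, a[12] = 40.
The sequence repeats with period 12.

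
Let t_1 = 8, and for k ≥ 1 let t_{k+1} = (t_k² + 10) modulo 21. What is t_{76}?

t_1 = 8, t_2 = 11, t_3 = 5, t_4 = 14, t_5 = 17, t_6 = 5.
Since t_6 = t_3 = 5, the sequence is eventually periodic: after a pre-period of length 2 it cycles with period 3.
For k ≥ 3, t_k depends only on (k - 3) mod 3. (76 - 3) mod 3 = 1, so t_{76} = t_4 = 14.

14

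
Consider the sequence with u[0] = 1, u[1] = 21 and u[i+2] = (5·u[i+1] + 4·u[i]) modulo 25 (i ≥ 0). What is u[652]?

Computing terms: u[0] = 1; u[1] = 21; u[2] = 9; u[3] = 4; u[4] = 6; u[5] = 21; u[6] = 4; u[7] = 4; u[8] = 11; u[9] = 21; u[10] = 24; u[11] = 4; u[12] = 16; u[13] = 21; u[14] = 19; u[15] = 4; u[16] = 21; u[17] = 21; u[18] = 14; u[19] = 4; u[20] = 1; u[21] = 21.
Since (u[20], u[21]) = (u[0], u[1]) = (1, 21) (two consecutive terms determine the rest), the sequence is periodic with period 20.
(652 - 0) mod 20 = 12, so u[652] = u[12] = 16.

16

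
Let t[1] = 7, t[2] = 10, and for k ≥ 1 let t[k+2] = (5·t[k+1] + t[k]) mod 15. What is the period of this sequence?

Listing terms: t[1] = 7; t[2] = 10; t[3] = 12; t[4] = 10; t[5] = 2; t[6] = 5; t[7] = 12; t[8] = 5; t[9] = 7; t[10] = 10.
Since (t[9], t[10]) = (t[1], t[2]) = (7, 10) (two consecutive terms determine the rest), the sequence is periodic with period 8.

8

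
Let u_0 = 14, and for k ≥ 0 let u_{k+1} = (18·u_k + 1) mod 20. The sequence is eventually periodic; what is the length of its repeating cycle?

4

u_0 = 14, u_1 = 13, u_2 = 15, u_3 = 11, u_4 = 19, u_5 = 3, u_6 = 15.
Since u_6 = u_2 = 15, the sequence is eventually periodic: after a pre-period of length 2 it cycles with period 4.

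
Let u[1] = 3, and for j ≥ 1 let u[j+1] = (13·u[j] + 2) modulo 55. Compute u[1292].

Computing terms: u[1] = 3,  u[2] = 41,  u[3] = 40,  u[4] = 27,  u[5] = 23,  u[6] = 26,  u[7] = 10,  u[8] = 22,  u[9] = 13,  u[10] = 6,  u[11] = 25,  u[12] = 52,  u[13] = 18,  u[14] = 16,  u[15] = 45,  u[16] = 37,  u[17] = 43,  u[18] = 11,  u[19] = 35,  u[20] = 17,  u[21] = 3.
Since u[21] = u[1] = 3, the sequence is periodic with period 20.
So u[1292] = u[1 + ((1292-1) mod 20)] = u[12] = 52.

52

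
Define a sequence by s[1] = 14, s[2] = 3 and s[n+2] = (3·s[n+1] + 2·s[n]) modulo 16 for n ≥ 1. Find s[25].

We have s[1] = 14,  s[2] = 3,  s[3] = 5,  s[4] = 5,  s[5] = 9,  s[6] = 5,  s[7] = 1,  s[8] = 13,  s[9] = 9,  s[10] = 5.
Since (s[9], s[10]) = (s[5], s[6]) = (9, 5) (two consecutive terms determine the rest), the sequence is eventually periodic: after a pre-period of length 4 it cycles with period 4.
For n ≥ 5, s[n] depends only on (n - 5) mod 4. (25 - 5) mod 4 = 0, so s[25] = s[5] = 9.

9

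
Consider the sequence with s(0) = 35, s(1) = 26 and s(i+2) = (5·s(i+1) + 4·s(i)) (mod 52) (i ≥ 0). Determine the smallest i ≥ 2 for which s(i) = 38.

5

s(0) = 35; s(1) = 26; s(2) = 10; s(3) = 50; s(4) = 30; s(5) = 38; s(6) = 50; s(7) = 38; s(8) = 26; s(9) = 22; s(10) = 6; s(11) = 14; s(12) = 42; s(13) = 6; s(14) = 42; s(15) = 26; s(16) = 38; s(17) = 34; s(18) = 10; s(19) = 30; s(20) = 34; s(21) = 30; s(22) = 26; s(23) = 42; s(24) = 2; s(25) = 22; s(26) = 14; s(27) = 2; s(28) = 14; s(29) = 26; s(30) = 30; s(31) = 46; s(32) = 38; s(33) = 10; s(34) = 46; s(35) = 10; s(36) = 26; s(37) = 14; s(38) = 18; s(39) = 42; s(40) = 22; s(41) = 18; s(42) = 22; s(43) = 26; s(44) = 10.
Since (s(43), s(44)) = (s(1), s(2)) = (26, 10) (two consecutive terms determine the rest), the sequence is eventually periodic: after a pre-period of length 1 it cycles with period 42.
The value 38 first appears (with i ≥ 2) at s(5).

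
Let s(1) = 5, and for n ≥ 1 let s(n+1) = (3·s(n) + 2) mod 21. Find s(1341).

11

s(1) = 5, s(2) = 17, s(3) = 11, s(4) = 14, s(5) = 2, s(6) = 8, s(7) = 5.
The sequence repeats with period 6.
(1341 - 1) mod 6 = 2, so s(1341) = s(3) = 11.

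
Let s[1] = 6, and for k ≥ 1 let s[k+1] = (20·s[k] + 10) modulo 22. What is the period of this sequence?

We have s[1] = 6, s[2] = 20, s[3] = 14, s[4] = 4, s[5] = 2, s[6] = 6.
The sequence repeats with period 5.

5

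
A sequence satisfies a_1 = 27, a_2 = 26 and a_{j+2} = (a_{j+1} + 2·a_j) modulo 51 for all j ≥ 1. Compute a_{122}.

We have a_1 = 27,  a_2 = 26,  a_3 = 29,  a_4 = 30,  a_5 = 37,  a_6 = 46,  a_7 = 18,  a_8 = 8,  a_9 = 44,  a_{10} = 9,  a_{11} = 46,  a_{12} = 13,  a_{13} = 3,  a_{14} = 29,  a_{15} = 35,  a_{16} = 42,  a_{17} = 10,  a_{18} = 43,  a_{19} = 12,  a_{20} = 47,  a_{21} = 20,  a_{22} = 12,  a_{23} = 1,  a_{24} = 25,  a_{25} = 27,  a_{26} = 26.
The sequence repeats with period 24.
(122 - 1) mod 24 = 1, so a_{122} = a_2 = 26.

26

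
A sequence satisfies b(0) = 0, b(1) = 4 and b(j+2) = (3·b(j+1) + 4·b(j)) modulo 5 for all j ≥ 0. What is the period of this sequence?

10

Computing terms: b(0) = 0, b(1) = 4, b(2) = 2, b(3) = 2, b(4) = 4, b(5) = 0, b(6) = 1, b(7) = 3, b(8) = 3, b(9) = 1, b(10) = 0, b(11) = 4.
Since (b(10), b(11)) = (b(0), b(1)) = (0, 4) (two consecutive terms determine the rest), the sequence is periodic with period 10.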